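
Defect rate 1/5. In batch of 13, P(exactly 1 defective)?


Binomial: P(X=1) = C(13,1)×p^1×(1-p)^12
= 13 × 1/5 × 16777216/244140625 = 218103808/1220703125

P(X=1) = 218103808/1220703125 ≈ 17.87%


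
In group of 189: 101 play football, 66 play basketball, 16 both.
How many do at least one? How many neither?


|A∪B| = 101+66-16 = 151
Neither = 189-151 = 38

At least one: 151; Neither: 38


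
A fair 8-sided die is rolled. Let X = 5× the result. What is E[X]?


E[die] = (1+8)/2 = 9/2
E[X] = 5 × 9/2 = 45/2

E[X] = 45/2


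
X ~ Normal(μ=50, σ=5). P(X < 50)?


z = (50-50)/5 = 0.0
P(Z < 0.0) = 0.5000

P(X < 50) ≈ 0.5000


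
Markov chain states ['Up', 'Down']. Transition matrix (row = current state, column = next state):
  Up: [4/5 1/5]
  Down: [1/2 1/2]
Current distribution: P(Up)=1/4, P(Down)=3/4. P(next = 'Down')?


P(next=Down) = Σᵢ P(now=i)×P(i→Down)
= 1/4×1/5 + 3/4×1/2
= 1/20 + 3/8 = 17/40

P = 17/40 ≈ 0.4250


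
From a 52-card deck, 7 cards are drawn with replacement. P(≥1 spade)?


P(not a spade) = 39/52 = 3/4
P(none in 7 draws) = (3/4)^7 = 2187/16384
P(≥1 spade) = 1 - 2187/16384 = 14197/16384

P = 14197/16384 ≈ 86.65%


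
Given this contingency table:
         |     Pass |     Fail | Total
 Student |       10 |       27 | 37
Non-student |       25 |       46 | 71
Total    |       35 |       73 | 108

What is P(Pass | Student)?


P(Pass | Student) = 10/(10+27) = 10/37

P(Pass|Student) = 10/37 ≈ 27.03%


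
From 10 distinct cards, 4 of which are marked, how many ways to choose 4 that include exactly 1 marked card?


Choose 1 of the 4 marked cards and 3 of the other 6 cards:
C(4,1)×C(6,3) = 4×20 = 80

80


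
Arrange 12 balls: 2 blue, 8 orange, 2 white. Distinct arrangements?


12!/(2!×8!×2!) = 2970

2970


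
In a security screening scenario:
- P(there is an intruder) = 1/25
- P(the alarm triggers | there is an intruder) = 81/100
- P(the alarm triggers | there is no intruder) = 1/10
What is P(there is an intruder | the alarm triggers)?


Using Bayes' theorem:
P(A|B) = P(B|A)·P(A) / P(B)

P(the alarm triggers) = 81/100 × 1/25 + 1/10 × 24/25
= 81/2500 + 12/125 = 321/2500

P(there is an intruder|the alarm triggers) = (81/2500) / (321/2500) = 27/107

P(there is an intruder|the alarm triggers) = 27/107 ≈ 25.23%


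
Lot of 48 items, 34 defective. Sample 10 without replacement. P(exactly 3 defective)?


Hypergeometric: C(34,3)×C(14,7)/C(48,10)
= 5984×3432/6540715896 = 5984/1905803

P(X=3) = 5984/1905803 ≈ 0.31%


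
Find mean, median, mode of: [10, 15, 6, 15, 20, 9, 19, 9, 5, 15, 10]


Sorted: [5, 6, 9, 9, 10, 10, 15, 15, 15, 19, 20]
Mean = 133/11
Median = 10
Freq: {10: 2, 15: 3, 6: 1, 20: 1, 9: 2, 19: 1, 5: 1}
Mode: [15]

Mean=133/11, Median=10, Mode=15


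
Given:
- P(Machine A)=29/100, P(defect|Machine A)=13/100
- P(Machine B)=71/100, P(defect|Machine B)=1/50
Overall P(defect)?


P(B) = Σ P(B|Aᵢ)×P(Aᵢ)
  13/100×29/100 = 377/10000
  1/50×71/100 = 71/5000
Sum = 519/10000

P(defect) = 519/10000 ≈ 5.19%


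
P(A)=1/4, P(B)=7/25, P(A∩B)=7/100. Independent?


P(A)×P(B) = 7/100
P(A∩B) = 7/100
Equal ✓ → Independent

Yes, independent


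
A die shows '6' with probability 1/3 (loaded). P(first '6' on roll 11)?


Geometric: P(X=11) = (1-p)^(k-1)×p = (2/3)^10×1/3 = 1024/177147

P(X=11) = 1024/177147 ≈ 0.58%


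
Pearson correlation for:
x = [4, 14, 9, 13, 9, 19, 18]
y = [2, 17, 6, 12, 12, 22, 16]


n=7, Σx=86, Σy=87, Σxy=1270, Σx²=1228, Σy²=1357
r = (7×1270 - 86×87)/√((7×1228 - 86²)(7×1357 - 87²))
= 1408/√(1200×1930) = 1408/√2316000 ≈ 1408/1521.8410 ≈ 0.9252

r ≈ 0.9252


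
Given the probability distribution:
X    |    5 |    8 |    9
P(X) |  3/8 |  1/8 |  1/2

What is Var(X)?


E[X] = 59/8
E[X²] = 463/8
Var(X) = E[X²] - (E[X])² = 463/8 - 3481/64 = 223/64

Var(X) = 223/64 ≈ 3.4844


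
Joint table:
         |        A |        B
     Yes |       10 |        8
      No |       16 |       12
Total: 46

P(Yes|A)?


P(Yes|A) = 10/(10+16) = 10/26 = 5/13

P = 5/13 ≈ 38.46%


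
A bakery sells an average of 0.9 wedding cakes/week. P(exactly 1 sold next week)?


Poisson(λ=0.9): P(X=1) = e^(-λ)×λ^k/k!
= e^(-0.9) × 0.9^1 / 1!
≈ 0.4065696597 × 0.9 / 1 ≈ 0.365913

P(X=1) ≈ 0.365913 ≈ 36.59%


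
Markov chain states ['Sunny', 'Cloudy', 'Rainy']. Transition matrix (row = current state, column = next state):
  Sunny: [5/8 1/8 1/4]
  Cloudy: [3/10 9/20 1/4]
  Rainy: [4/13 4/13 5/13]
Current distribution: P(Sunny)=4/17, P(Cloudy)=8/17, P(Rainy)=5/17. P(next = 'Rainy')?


P(next=Rainy) = Σᵢ P(now=i)×P(i→Rainy)
= 4/17×1/4 + 8/17×1/4 + 5/17×5/13
= 1/17 + 2/17 + 25/221 = 64/221

P = 64/221 ≈ 0.2896


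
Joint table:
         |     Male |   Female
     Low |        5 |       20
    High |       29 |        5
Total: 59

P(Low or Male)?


P(Low∨Male) = P(Low) + P(Male) - P(Low∧Male)
= (25 + 34 - 5)/59 = 54/59

P = 54/59 ≈ 91.53%


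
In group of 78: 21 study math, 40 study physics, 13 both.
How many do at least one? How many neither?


|A∪B| = 21+40-13 = 48
Neither = 78-48 = 30

At least one: 48; Neither: 30


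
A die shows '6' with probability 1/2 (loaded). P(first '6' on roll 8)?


Geometric: P(X=8) = (1-p)^(k-1)×p = (1/2)^7×1/2 = 1/256

P(X=8) = 1/256 ≈ 0.39%


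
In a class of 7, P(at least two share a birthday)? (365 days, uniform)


P(all different) = Π(365-i)/365 for i=0..6
= 0.943764
P(match) = 1 - 0.943764 = 0.056236

P ≈ 0.0562 ≈ 5.62%


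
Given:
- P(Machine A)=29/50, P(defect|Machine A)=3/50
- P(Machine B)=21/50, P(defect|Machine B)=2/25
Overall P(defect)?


P(B) = Σ P(B|Aᵢ)×P(Aᵢ)
  3/50×29/50 = 87/2500
  2/25×21/50 = 21/625
Sum = 171/2500

P(defect) = 171/2500 ≈ 6.84%


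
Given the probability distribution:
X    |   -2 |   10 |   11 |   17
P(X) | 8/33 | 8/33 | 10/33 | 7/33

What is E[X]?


E[X] = Σ x·P(X=x)
= (-2)×(8/33) + (10)×(8/33) + (11)×(10/33) + (17)×(7/33)
= 293/33

E[X] = 293/33


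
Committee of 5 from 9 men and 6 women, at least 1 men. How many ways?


Count by #men:
  1M,4W: C(9,1)×C(6,4)=135
  2M,3W: C(9,2)×C(6,3)=720
  3M,2W: C(9,3)×C(6,2)=1260
  4M,1W: C(9,4)×C(6,1)=756
  5M,0W: C(9,5)×C(6,0)=126
Total = 2997

2997


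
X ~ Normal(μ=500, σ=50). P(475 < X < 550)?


z₁=(475-500)/50=-0.5, z₂=(550-500)/50=1.0
P = Φ(1.0) - Φ(-0.5) = 0.841345 - 0.308538 = 0.532807 ≈ 0.5328

P(475 < X < 550) ≈ 0.5328


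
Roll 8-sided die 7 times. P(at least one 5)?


P(no 5)^7 = (7/8)^7 = 823543/2097152
P(≥1) = 1 - 823543/2097152 = 1273609/2097152

P = 1273609/2097152 ≈ 60.73%


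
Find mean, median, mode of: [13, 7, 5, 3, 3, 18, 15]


Sorted: [3, 3, 5, 7, 13, 15, 18]
Mean = 64/7
Median = 7
Freq: {13: 1, 7: 1, 5: 1, 3: 2, 18: 1, 15: 1}
Mode: [3]

Mean=64/7, Median=7, Mode=3


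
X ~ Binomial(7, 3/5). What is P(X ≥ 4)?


P(X ≥ 4) = Σ P(X=i) for i=4..7
P(X=4) = 4536/15625
P(X=5) = 20412/78125
P(X=6) = 10206/78125
P(X=7) = 2187/78125
Sum = 11097/15625

P(X ≥ 4) = 11097/15625 ≈ 71.02%


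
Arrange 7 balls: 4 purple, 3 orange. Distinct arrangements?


7!/(4!×3!) = 35

35


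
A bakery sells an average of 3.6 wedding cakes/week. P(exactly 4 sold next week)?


Poisson(λ=3.6): P(X=4) = e^(-λ)×λ^k/k!
= e^(-3.6) × 3.6^4 / 4!
≈ 0.02732372245 × 167.9616 / 24 ≈ 0.191222

P(X=4) ≈ 0.191222 ≈ 19.12%


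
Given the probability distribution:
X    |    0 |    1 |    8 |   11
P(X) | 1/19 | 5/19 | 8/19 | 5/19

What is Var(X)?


E[X] = 124/19
E[X²] = 1122/19
Var(X) = E[X²] - (E[X])² = 1122/19 - 15376/361 = 5942/361

Var(X) = 5942/361 ≈ 16.4598


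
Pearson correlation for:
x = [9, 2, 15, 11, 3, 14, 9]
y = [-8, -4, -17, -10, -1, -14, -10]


n=7, Σx=63, Σy=-64, Σxy=-734, Σx²=717, Σy²=766
r = (7×(-734) - 63×(-64))/√((7×717 - 63²)(7×766 - (-64)²))
= -1106/√(1050×1266) = -1106/√1329300 ≈ -1106/1152.9527 ≈ -0.9593

r ≈ -0.9593


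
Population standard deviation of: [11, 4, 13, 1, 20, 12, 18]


Mean = 79/7
  (11-79/7)²=4/49
  (4-79/7)²=2601/49
  (13-79/7)²=144/49
  (1-79/7)²=5184/49
  (20-79/7)²=3721/49
  (12-79/7)²=25/49
  (18-79/7)²=2209/49
Σ(x-μ)² = 1984/7
σ² = (1984/7)/7 = 1984/49

σ = √(1984/49) ≈ 6.3632


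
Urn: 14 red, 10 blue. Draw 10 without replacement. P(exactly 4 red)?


Hypergeometric: C(14,4)×C(10,6)/C(24,10)
= 1001×210/1961256 = 3185/29716

P(X=4) = 3185/29716 ≈ 10.72%


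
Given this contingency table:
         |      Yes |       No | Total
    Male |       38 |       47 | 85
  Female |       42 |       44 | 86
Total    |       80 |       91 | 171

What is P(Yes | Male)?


P(Yes | Male) = 38/(38+47) = 38/85

P(Yes|Male) = 38/85 ≈ 44.71%


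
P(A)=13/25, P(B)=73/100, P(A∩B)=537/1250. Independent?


P(A)×P(B) = 949/2500
P(A∩B) = 537/1250
Not equal → NOT independent

No, not independent


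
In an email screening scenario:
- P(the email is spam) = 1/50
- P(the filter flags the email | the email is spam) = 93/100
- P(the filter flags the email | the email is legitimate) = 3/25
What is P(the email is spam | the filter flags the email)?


Using Bayes' theorem:
P(A|B) = P(B|A)·P(A) / P(B)

P(the filter flags the email) = 93/100 × 1/50 + 3/25 × 49/50
= 93/5000 + 147/1250 = 681/5000

P(the email is spam|the filter flags the email) = (93/5000) / (681/5000) = 31/227

P(the email is spam|the filter flags the email) = 31/227 ≈ 13.66%


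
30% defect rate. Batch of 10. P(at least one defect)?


P(all good) = (7/10)^10 = 282475249/10000000000
P(≥1 defect) = 9717524751/10000000000

P = 9717524751/10000000000 ≈ 97.18%


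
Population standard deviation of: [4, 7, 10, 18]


Mean = 39/4
  (4-39/4)²=529/16
  (7-39/4)²=121/16
  (10-39/4)²=1/16
  (18-39/4)²=1089/16
Σ(x-μ)² = 435/4
σ² = (435/4)/4 = 435/16

σ = √(435/16) ≈ 5.2142


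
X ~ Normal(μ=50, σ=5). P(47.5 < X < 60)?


z₁=(47.5-50)/5=-0.5, z₂=(60-50)/5=2.0
P = Φ(2.0) - Φ(-0.5) = 0.977250 - 0.308538 = 0.668712 ≈ 0.6687

P(47.5 < X < 60) ≈ 0.6687


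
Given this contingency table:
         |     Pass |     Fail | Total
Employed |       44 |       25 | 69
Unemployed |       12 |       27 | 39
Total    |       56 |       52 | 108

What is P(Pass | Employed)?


P(Pass | Employed) = 44/(44+25) = 44/69

P(Pass|Employed) = 44/69 ≈ 63.77%


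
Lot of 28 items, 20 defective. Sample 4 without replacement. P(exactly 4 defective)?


Hypergeometric: C(20,4)×C(8,0)/C(28,4)
= 4845×1/20475 = 323/1365

P(X=4) = 323/1365 ≈ 23.66%


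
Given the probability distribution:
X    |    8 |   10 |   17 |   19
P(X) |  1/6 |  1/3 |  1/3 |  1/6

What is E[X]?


E[X] = Σ x·P(X=x)
= (8)×(1/6) + (10)×(1/3) + (17)×(1/3) + (19)×(1/6)
= 27/2

E[X] = 27/2


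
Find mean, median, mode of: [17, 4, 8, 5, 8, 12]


Sorted: [4, 5, 8, 8, 12, 17]
Mean = 54/6 = 9
Median = 8
Freq: {17: 1, 4: 1, 8: 2, 5: 1, 12: 1}
Mode: [8]

Mean=9, Median=8, Mode=8


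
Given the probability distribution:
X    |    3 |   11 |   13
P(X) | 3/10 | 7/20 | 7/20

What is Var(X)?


E[X] = 93/10
E[X²] = 521/5
Var(X) = E[X²] - (E[X])² = 521/5 - 8649/100 = 1771/100

Var(X) = 1771/100 ≈ 17.7100


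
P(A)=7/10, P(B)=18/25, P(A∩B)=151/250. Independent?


P(A)×P(B) = 63/125
P(A∩B) = 151/250
Not equal → NOT independent

No, not independent


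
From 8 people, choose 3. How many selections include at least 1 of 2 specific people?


Complement: C(8,3) - C(6,3) = 56 - 20 = 36

36


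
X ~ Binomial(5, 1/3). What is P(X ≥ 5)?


P(X ≥ 5) = Σ P(X=i) for i=5..5
P(X=5) = 1/243
Sum = 1/243

P(X ≥ 5) = 1/243 ≈ 0.41%


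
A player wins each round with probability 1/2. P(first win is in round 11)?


Geometric: P(X=11) = (1-p)^(k-1)×p = (1/2)^10×1/2 = 1/2048

P(X=11) = 1/2048 ≈ 0.05%


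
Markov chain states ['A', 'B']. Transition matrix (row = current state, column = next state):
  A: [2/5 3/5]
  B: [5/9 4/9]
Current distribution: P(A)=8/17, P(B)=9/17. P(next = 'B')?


P(next=B) = Σᵢ P(now=i)×P(i→B)
= 8/17×3/5 + 9/17×4/9
= 24/85 + 4/17 = 44/85

P = 44/85 ≈ 0.5176


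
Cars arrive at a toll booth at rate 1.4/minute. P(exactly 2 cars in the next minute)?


Poisson(λ=1.4): P(X=2) = e^(-λ)×λ^k/k!
= e^(-1.4) × 1.4^2 / 2!
≈ 0.2465969639 × 1.96 / 2 ≈ 0.241665

P(X=2) ≈ 0.241665 ≈ 24.17%


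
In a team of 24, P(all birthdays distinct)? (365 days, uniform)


P(all different) = Π(365-i)/365 for i=0..23
= (365/365)×(364/365)×...×(342/365)
= 0.461656

P ≈ 0.4617 ≈ 46.17%


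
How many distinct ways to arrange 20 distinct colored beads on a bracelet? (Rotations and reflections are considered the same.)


Free circular arrangements: rotations and reflections both identified.
(n-1)!/2 = 19!/2 = 121645100408832000/2 = 60822550204416000

60822550204416000


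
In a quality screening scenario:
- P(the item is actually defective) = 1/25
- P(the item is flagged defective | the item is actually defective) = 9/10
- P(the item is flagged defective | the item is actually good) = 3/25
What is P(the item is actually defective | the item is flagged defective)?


Using Bayes' theorem:
P(A|B) = P(B|A)·P(A) / P(B)

P(the item is flagged defective) = 9/10 × 1/25 + 3/25 × 24/25
= 9/250 + 72/625 = 189/1250

P(the item is actually defective|the item is flagged defective) = (9/250) / (189/1250) = 5/21

P(the item is actually defective|the item is flagged defective) = 5/21 ≈ 23.81%


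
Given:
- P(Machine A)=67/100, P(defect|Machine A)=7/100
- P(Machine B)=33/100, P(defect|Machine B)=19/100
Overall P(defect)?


P(B) = Σ P(B|Aᵢ)×P(Aᵢ)
  7/100×67/100 = 469/10000
  19/100×33/100 = 627/10000
Sum = 137/1250

P(defect) = 137/1250 ≈ 10.96%


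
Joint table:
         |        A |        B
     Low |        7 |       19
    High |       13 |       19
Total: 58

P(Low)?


P(Low) = (7+19)/58 = 26/58 = 13/29

P(Low) = 13/29 ≈ 44.83%


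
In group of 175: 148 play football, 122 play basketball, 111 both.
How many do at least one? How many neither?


|A∪B| = 148+122-111 = 159
Neither = 175-159 = 16

At least one: 159; Neither: 16


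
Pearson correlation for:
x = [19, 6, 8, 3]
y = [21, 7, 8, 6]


n=4, Σx=36, Σy=42, Σxy=523, Σx²=470, Σy²=590
r = (4×523 - 36×42)/√((4×470 - 36²)(4×590 - 42²))
= 580/√(584×596) = 580/√348064 ≈ 580/589.9695 ≈ 0.9831

r ≈ 0.9831


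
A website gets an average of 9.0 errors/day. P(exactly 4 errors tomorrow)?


Poisson(λ=9.0): P(X=4) = e^(-λ)×λ^k/k!
= e^(-9.0) × 9.0^4 / 4!
≈ 0.0001234098041 × 6561 / 24 ≈ 0.033737

P(X=4) ≈ 0.033737 ≈ 3.37%


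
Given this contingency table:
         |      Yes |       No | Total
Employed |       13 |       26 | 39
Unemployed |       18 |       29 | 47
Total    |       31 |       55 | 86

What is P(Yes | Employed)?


P(Yes | Employed) = 13/(13+26) = 13/39 = 1/3

P(Yes|Employed) = 1/3 ≈ 33.33%


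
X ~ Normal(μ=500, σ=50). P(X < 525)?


z = (525-500)/50 = 0.5
P(Z < 0.5) = 0.6915

P(X < 525) ≈ 0.6915


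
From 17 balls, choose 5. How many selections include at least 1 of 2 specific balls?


Complement: C(17,5) - C(15,5) = 6188 - 3003 = 3185

3185


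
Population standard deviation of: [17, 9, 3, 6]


Mean = 35/4
  (17-35/4)²=1089/16
  (9-35/4)²=1/16
  (3-35/4)²=529/16
  (6-35/4)²=121/16
Σ(x-μ)² = 435/4
σ² = (435/4)/4 = 435/16

σ = √(435/16) ≈ 5.2142


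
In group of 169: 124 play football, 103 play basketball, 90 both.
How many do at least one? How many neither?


|A∪B| = 124+103-90 = 137
Neither = 169-137 = 32

At least one: 137; Neither: 32


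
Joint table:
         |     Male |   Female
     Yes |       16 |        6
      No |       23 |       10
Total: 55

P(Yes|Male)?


P(Yes|Male) = 16/(16+23) = 16/39

P = 16/39 ≈ 41.03%


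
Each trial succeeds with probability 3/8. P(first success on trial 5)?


Geometric: P(X=5) = (1-p)^(k-1)×p = (5/8)^4×3/8 = 1875/32768

P(X=5) = 1875/32768 ≈ 5.72%


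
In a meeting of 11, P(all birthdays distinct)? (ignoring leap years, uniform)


P(all different) = Π(365-i)/365 for i=0..10
= (365/365)×(364/365)×...×(355/365)
= 0.858859

P ≈ 0.8589 ≈ 85.89%


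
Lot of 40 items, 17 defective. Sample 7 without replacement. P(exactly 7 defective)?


Hypergeometric: C(17,7)×C(23,0)/C(40,7)
= 19448×1/18643560 = 11/10545

P(X=7) = 11/10545 ≈ 0.10%


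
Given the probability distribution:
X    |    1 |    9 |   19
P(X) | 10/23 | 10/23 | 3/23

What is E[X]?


E[X] = Σ x·P(X=x)
= (1)×(10/23) + (9)×(10/23) + (19)×(3/23)
= 157/23

E[X] = 157/23


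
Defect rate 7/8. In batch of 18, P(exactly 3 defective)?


Binomial: P(X=3) = C(18,3)×p^3×(1-p)^15
= 816 × 343/512 × 1/35184372088832 = 17493/1125899906842624

P(X=3) = 17493/1125899906842624 ≈ 0.00%


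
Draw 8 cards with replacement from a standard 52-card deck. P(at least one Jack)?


P(not a Jack) = 48/52 = 12/13
P(none in 8 draws) = (12/13)^8 = 429981696/815730721
P(≥1 Jack) = 1 - 429981696/815730721 = 385749025/815730721

P = 385749025/815730721 ≈ 47.29%


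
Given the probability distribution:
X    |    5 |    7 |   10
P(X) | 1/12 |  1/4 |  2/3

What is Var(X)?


E[X] = 53/6
E[X²] = 81
Var(X) = E[X²] - (E[X])² = 81 - 2809/36 = 107/36

Var(X) = 107/36 ≈ 2.9722


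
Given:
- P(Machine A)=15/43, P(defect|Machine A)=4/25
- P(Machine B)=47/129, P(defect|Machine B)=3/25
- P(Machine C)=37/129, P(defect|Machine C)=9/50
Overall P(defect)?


P(B) = Σ P(B|Aᵢ)×P(Aᵢ)
  4/25×15/43 = 12/215
  3/25×47/129 = 47/1075
  9/50×37/129 = 111/2150
Sum = 13/86

P(defect) = 13/86 ≈ 15.12%


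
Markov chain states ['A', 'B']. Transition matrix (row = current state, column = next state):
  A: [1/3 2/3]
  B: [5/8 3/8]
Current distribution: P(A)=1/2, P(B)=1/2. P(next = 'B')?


P(next=B) = Σᵢ P(now=i)×P(i→B)
= 1/2×2/3 + 1/2×3/8
= 1/3 + 3/16 = 25/48

P = 25/48 ≈ 0.5208


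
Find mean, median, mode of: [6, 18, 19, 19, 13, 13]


Sorted: [6, 13, 13, 18, 19, 19]
Mean = 88/6 = 44/3
Median = 31/2
Freq: {6: 1, 18: 1, 19: 2, 13: 2}
Mode: [13, 19]

Mean=44/3, Median=31/2, Mode=[13, 19]


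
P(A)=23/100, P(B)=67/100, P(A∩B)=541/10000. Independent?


P(A)×P(B) = 1541/10000
P(A∩B) = 541/10000
Not equal → NOT independent

No, not independent


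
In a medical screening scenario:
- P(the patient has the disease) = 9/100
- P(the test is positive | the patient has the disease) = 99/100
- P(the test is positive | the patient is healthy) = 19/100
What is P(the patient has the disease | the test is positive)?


Using Bayes' theorem:
P(A|B) = P(B|A)·P(A) / P(B)

P(the test is positive) = 99/100 × 9/100 + 19/100 × 91/100
= 891/10000 + 1729/10000 = 131/500

P(the patient has the disease|the test is positive) = (891/10000) / (131/500) = 891/2620

P(the patient has the disease|the test is positive) = 891/2620 ≈ 34.01%


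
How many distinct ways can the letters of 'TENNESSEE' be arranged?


Letters: 9, freq: {'T': 1, 'E': 4, 'N': 2, 'S': 2}
9!/(1!×4!×2!×2!) = 362880/96 = 3780

3780


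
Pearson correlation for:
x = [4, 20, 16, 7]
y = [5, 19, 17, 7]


n=4, Σx=47, Σy=48, Σxy=721, Σx²=721, Σy²=724
r = (4×721 - 47×48)/√((4×721 - 47²)(4×724 - 48²))
= 628/√(675×592) = 628/√399600 ≈ 628/632.1392 ≈ 0.9935

r ≈ 0.9935


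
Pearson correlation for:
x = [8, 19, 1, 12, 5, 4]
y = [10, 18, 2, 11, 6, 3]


n=6, Σx=49, Σy=50, Σxy=598, Σx²=611, Σy²=594
r = (6×598 - 49×50)/√((6×611 - 49²)(6×594 - 50²))
= 1138/√(1265×1064) = 1138/√1345960 ≈ 1138/1160.1552 ≈ 0.9809

r ≈ 0.9809


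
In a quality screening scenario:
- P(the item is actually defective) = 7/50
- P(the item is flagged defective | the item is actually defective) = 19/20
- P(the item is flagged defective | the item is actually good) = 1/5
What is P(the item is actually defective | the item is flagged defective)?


Using Bayes' theorem:
P(A|B) = P(B|A)·P(A) / P(B)

P(the item is flagged defective) = 19/20 × 7/50 + 1/5 × 43/50
= 133/1000 + 43/250 = 61/200

P(the item is actually defective|the item is flagged defective) = (133/1000) / (61/200) = 133/305

P(the item is actually defective|the item is flagged defective) = 133/305 ≈ 43.61%


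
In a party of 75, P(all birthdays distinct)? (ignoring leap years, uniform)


P(all different) = Π(365-i)/365 for i=0..74
= (365/365)×(364/365)×...×(291/365)
= 0.000280

P ≈ 0.0003 ≈ 0.03%


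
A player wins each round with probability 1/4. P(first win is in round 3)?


Geometric: P(X=3) = (1-p)^(k-1)×p = (3/4)^2×1/4 = 9/64

P(X=3) = 9/64 ≈ 14.06%


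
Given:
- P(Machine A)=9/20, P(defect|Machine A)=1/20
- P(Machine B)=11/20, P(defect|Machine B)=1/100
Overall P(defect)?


P(B) = Σ P(B|Aᵢ)×P(Aᵢ)
  1/20×9/20 = 9/400
  1/100×11/20 = 11/2000
Sum = 7/250

P(defect) = 7/250 ≈ 2.80%


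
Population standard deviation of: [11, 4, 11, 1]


Mean = 27/4
  (11-27/4)²=289/16
  (4-27/4)²=121/16
  (11-27/4)²=289/16
  (1-27/4)²=529/16
Σ(x-μ)² = 307/4
σ² = (307/4)/4 = 307/16

σ = √(307/16) ≈ 4.3804


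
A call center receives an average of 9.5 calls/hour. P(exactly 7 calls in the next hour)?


Poisson(λ=9.5): P(X=7) = e^(-λ)×λ^k/k!
= e^(-9.5) × 9.5^7 / 7!
≈ 7.485182989e-05 × 6983372.96094 / 5040 ≈ 0.103714

P(X=7) ≈ 0.103714 ≈ 10.37%


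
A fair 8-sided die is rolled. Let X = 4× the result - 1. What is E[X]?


E[die] = (1+8)/2 = 9/2
E[X] = 4×9/2 - 1 = 17

E[X] = 17


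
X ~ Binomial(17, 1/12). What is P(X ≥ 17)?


P(X ≥ 17) = Σ P(X=i) for i=17..17
P(X=17) = 1/2218611106740436992
Sum = 1/2218611106740436992

P(X ≥ 17) = 1/2218611106740436992 ≈ 0.00%


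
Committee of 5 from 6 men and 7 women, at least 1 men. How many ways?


Count by #men:
  1M,4W: C(6,1)×C(7,4)=210
  2M,3W: C(6,2)×C(7,3)=525
  3M,2W: C(6,3)×C(7,2)=420
  4M,1W: C(6,4)×C(7,1)=105
  5M,0W: C(6,5)×C(7,0)=6
Total = 1266

1266


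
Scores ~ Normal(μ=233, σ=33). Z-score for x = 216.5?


z = (x - μ)/σ = (216.5 - 233)/33 = -0.5

z = -0.5


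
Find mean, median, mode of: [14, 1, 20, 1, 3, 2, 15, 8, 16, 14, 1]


Sorted: [1, 1, 1, 2, 3, 8, 14, 14, 15, 16, 20]
Mean = 95/11
Median = 8
Freq: {14: 2, 1: 3, 20: 1, 3: 1, 2: 1, 15: 1, 8: 1, 16: 1}
Mode: [1]

Mean=95/11, Median=8, Mode=1


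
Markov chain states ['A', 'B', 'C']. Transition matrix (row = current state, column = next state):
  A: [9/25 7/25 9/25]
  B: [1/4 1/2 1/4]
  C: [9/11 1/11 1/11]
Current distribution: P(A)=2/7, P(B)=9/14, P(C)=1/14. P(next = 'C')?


P(next=C) = Σᵢ P(now=i)×P(i→C)
= 2/7×9/25 + 9/14×1/4 + 1/14×1/11
= 18/175 + 9/56 + 1/154 = 4159/15400

P = 4159/15400 ≈ 0.2701


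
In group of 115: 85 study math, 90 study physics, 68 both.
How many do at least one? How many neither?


|A∪B| = 85+90-68 = 107
Neither = 115-107 = 8

At least one: 107; Neither: 8


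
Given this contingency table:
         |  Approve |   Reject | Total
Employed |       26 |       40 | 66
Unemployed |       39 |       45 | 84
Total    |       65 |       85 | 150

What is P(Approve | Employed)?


P(Approve | Employed) = 26/(26+40) = 26/66 = 13/33

P(Approve|Employed) = 13/33 ≈ 39.39%


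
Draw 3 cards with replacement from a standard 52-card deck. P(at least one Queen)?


P(not a Queen) = 48/52 = 12/13
P(none in 3 draws) = (12/13)^3 = 1728/2197
P(≥1 Queen) = 1 - 1728/2197 = 469/2197

P = 469/2197 ≈ 21.35%


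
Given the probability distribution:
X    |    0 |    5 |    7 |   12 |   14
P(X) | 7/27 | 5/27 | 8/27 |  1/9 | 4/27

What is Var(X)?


E[X] = 173/27
E[X²] = 1733/27
Var(X) = E[X²] - (E[X])² = 1733/27 - 29929/729 = 16862/729

Var(X) = 16862/729 ≈ 23.1303


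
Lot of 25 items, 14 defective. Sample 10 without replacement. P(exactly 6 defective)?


Hypergeometric: C(14,6)×C(11,4)/C(25,10)
= 3003×330/3268760 = 9009/29716

P(X=6) = 9009/29716 ≈ 30.32%


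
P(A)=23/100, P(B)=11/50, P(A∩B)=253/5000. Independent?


P(A)×P(B) = 253/5000
P(A∩B) = 253/5000
Equal ✓ → Independent

Yes, independent


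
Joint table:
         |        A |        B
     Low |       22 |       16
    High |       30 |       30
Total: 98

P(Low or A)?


P(Low∨A) = P(Low) + P(A) - P(Low∧A)
= (38 + 52 - 22)/98 = 68/98 = 34/49

P = 34/49 ≈ 69.39%


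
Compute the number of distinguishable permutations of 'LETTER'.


Letters: 6, freq: {'L': 1, 'E': 2, 'T': 2, 'R': 1}
6!/(1!×2!×2!×1!) = 720/4 = 180

180


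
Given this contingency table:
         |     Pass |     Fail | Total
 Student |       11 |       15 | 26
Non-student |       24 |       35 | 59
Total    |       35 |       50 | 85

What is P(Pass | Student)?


P(Pass | Student) = 11/(11+15) = 11/26

P(Pass|Student) = 11/26 ≈ 42.31%


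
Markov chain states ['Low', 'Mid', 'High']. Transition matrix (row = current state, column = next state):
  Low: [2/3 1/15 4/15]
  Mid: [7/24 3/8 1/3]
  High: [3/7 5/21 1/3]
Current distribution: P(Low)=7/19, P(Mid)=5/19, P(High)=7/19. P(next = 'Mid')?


P(next=Mid) = Σᵢ P(now=i)×P(i→Mid)
= 7/19×1/15 + 5/19×3/8 + 7/19×5/21
= 7/285 + 15/152 + 5/57 = 481/2280

P = 481/2280 ≈ 0.2110


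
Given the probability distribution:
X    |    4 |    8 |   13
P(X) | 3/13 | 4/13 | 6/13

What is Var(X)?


E[X] = 122/13
E[X²] = 1318/13
Var(X) = E[X²] - (E[X])² = 1318/13 - 14884/169 = 2250/169

Var(X) = 2250/169 ≈ 13.3136


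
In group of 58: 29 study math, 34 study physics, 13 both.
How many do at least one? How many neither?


|A∪B| = 29+34-13 = 50
Neither = 58-50 = 8

At least one: 50; Neither: 8


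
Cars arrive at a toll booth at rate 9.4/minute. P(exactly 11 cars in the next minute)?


Poisson(λ=9.4): P(X=11) = e^(-λ)×λ^k/k!
= e^(-9.4) × 9.4^11 / 11!
≈ 8.272406556e-05 × 50629820724.9 / 39916800 ≈ 0.104926

P(X=11) ≈ 0.104926 ≈ 10.49%


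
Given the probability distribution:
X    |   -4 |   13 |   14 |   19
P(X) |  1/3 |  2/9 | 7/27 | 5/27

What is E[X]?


E[X] = Σ x·P(X=x)
= (-4)×(1/3) + (13)×(2/9) + (14)×(7/27) + (19)×(5/27)
= 235/27

E[X] = 235/27


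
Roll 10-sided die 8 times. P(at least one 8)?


P(no 8)^8 = (9/10)^8 = 43046721/100000000
P(≥1) = 1 - 43046721/100000000 = 56953279/100000000

P = 56953279/100000000 ≈ 56.95%


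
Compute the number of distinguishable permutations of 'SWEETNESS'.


Letters: 9, freq: {'S': 3, 'W': 1, 'E': 3, 'T': 1, 'N': 1}
9!/(3!×1!×3!×1!×1!) = 362880/36 = 10080

10080


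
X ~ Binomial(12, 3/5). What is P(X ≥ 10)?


P(X ≥ 10) = Σ P(X=i) for i=10..12
P(X=10) = 15588936/244140625
P(X=11) = 4251528/244140625
P(X=12) = 531441/244140625
Sum = 4074381/48828125

P(X ≥ 10) = 4074381/48828125 ≈ 8.34%


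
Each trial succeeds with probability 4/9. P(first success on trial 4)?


Geometric: P(X=4) = (1-p)^(k-1)×p = (5/9)^3×4/9 = 500/6561

P(X=4) = 500/6561 ≈ 7.62%


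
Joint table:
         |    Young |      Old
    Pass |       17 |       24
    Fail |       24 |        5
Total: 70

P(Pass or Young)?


P(Pass∨Young) = P(Pass) + P(Young) - P(Pass∧Young)
= (41 + 41 - 17)/70 = 65/70 = 13/14

P = 13/14 ≈ 92.86%


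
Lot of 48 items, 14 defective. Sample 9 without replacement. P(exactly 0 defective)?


Hypergeometric: C(14,0)×C(34,9)/C(48,9)
= 1×52451256/1677106640 = 596037/19058030

P(X=0) = 596037/19058030 ≈ 3.13%


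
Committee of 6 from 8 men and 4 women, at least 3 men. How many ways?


Count by #men:
  3M,3W: C(8,3)×C(4,3)=224
  4M,2W: C(8,4)×C(4,2)=420
  5M,1W: C(8,5)×C(4,1)=224
  6M,0W: C(8,6)×C(4,0)=28
Total = 896

896


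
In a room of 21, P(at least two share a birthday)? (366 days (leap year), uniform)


P(all different) = Π(366-i)/366 for i=0..20
= 0.557221
P(match) = 1 - 0.557221 = 0.442779

P ≈ 0.4428 ≈ 44.28%


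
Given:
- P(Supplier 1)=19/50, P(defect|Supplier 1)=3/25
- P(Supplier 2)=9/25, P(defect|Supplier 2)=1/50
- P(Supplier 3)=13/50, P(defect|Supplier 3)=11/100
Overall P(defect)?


P(B) = Σ P(B|Aᵢ)×P(Aᵢ)
  3/25×19/50 = 57/1250
  1/50×9/25 = 9/1250
  11/100×13/50 = 143/5000
Sum = 407/5000

P(defect) = 407/5000 ≈ 8.14%


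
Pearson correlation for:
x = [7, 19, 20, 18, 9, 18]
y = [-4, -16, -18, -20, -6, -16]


n=6, Σx=91, Σy=-80, Σxy=-1394, Σx²=1539, Σy²=1288
r = (6×(-1394) - 91×(-80))/√((6×1539 - 91²)(6×1288 - (-80)²))
= -1084/√(953×1328) = -1084/√1265584 ≈ -1084/1124.9818 ≈ -0.9636

r ≈ -0.9636


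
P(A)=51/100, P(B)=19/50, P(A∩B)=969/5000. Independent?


P(A)×P(B) = 969/5000
P(A∩B) = 969/5000
Equal ✓ → Independent

Yes, independent


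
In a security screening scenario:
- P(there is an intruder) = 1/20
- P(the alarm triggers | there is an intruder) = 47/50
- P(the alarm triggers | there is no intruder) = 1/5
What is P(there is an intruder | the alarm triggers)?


Using Bayes' theorem:
P(A|B) = P(B|A)·P(A) / P(B)

P(the alarm triggers) = 47/50 × 1/20 + 1/5 × 19/20
= 47/1000 + 19/100 = 237/1000

P(there is an intruder|the alarm triggers) = (47/1000) / (237/1000) = 47/237

P(there is an intruder|the alarm triggers) = 47/237 ≈ 19.83%


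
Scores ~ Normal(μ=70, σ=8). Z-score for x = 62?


z = (x - μ)/σ = (62 - 70)/8 = -1.0

z = -1.0


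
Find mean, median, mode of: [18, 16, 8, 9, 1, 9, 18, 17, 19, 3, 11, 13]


Sorted: [1, 3, 8, 9, 9, 11, 13, 16, 17, 18, 18, 19]
Mean = 142/12 = 71/6
Median = 12
Freq: {18: 2, 16: 1, 8: 1, 9: 2, 1: 1, 17: 1, 19: 1, 3: 1, 11: 1, 13: 1}
Mode: [9, 18]

Mean=71/6, Median=12, Mode=[9, 18]


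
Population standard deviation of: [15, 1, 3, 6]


Mean = 25/4
  (15-25/4)²=1225/16
  (1-25/4)²=441/16
  (3-25/4)²=169/16
  (6-25/4)²=1/16
Σ(x-μ)² = 459/4
σ² = (459/4)/4 = 459/16

σ = √(459/16) ≈ 5.3561


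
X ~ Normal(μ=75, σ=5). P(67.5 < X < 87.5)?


z₁=(67.5-75)/5=-1.5, z₂=(87.5-75)/5=2.5
P = Φ(2.5) - Φ(-1.5) = 0.993790 - 0.066807 = 0.926983 ≈ 0.9270

P(67.5 < X < 87.5) ≈ 0.9270


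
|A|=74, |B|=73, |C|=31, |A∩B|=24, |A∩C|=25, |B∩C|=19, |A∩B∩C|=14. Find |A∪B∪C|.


|A∪B∪C| = 74+73+31-24-25-19+14 = 124

|A∪B∪C| = 124


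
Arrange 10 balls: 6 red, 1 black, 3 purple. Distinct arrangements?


10!/(6!×1!×3!) = 840

840


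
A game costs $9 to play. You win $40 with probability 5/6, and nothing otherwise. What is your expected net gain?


E[gain] = (40-9)×5/6 + (-9)×1/6
= 155/6 - 3/2 = 73/3

Expected net gain = $73/3 ≈ $24.33


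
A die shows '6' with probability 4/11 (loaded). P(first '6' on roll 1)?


Geometric: P(X=1) = (1-p)^(k-1)×p = (7/11)^0×4/11 = 4/11

P(X=1) = 4/11 ≈ 36.36%


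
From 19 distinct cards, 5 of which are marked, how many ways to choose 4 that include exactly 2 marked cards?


Choose 2 of the 5 marked cards and 2 of the other 14 cards:
C(5,2)×C(14,2) = 10×91 = 910

910


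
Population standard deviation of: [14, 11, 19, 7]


Mean = 51/4
  (14-51/4)²=25/16
  (11-51/4)²=49/16
  (19-51/4)²=625/16
  (7-51/4)²=529/16
Σ(x-μ)² = 307/4
σ² = (307/4)/4 = 307/16

σ = √(307/16) ≈ 4.3804


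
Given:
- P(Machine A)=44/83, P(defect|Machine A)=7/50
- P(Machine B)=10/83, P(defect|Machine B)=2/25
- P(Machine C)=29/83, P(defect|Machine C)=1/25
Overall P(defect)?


P(B) = Σ P(B|Aᵢ)×P(Aᵢ)
  7/50×44/83 = 154/2075
  2/25×10/83 = 4/415
  1/25×29/83 = 29/2075
Sum = 203/2075

P(defect) = 203/2075 ≈ 9.78%


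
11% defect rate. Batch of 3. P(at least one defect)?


P(all good) = (89/100)^3 = 704969/1000000
P(≥1 defect) = 295031/1000000

P = 295031/1000000 ≈ 29.50%


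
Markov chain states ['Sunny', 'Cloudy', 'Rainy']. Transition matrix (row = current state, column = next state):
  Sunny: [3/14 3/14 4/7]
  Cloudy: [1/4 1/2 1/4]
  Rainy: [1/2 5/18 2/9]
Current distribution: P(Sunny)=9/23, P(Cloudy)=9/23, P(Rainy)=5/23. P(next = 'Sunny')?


P(next=Sunny) = Σᵢ P(now=i)×P(i→Sunny)
= 9/23×3/14 + 9/23×1/4 + 5/23×1/2
= 27/322 + 9/92 + 5/46 = 187/644

P = 187/644 ≈ 0.2904


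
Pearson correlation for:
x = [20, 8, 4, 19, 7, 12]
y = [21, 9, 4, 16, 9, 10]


n=6, Σx=70, Σy=69, Σxy=995, Σx²=1034, Σy²=975
r = (6×995 - 70×69)/√((6×1034 - 70²)(6×975 - 69²))
= 1140/√(1304×1089) = 1140/√1420056 ≈ 1140/1191.6610 ≈ 0.9566

r ≈ 0.9566


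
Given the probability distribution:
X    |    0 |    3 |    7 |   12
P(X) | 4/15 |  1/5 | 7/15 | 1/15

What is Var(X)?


E[X] = 14/3
E[X²] = 514/15
Var(X) = E[X²] - (E[X])² = 514/15 - 196/9 = 562/45

Var(X) = 562/45 ≈ 12.4889


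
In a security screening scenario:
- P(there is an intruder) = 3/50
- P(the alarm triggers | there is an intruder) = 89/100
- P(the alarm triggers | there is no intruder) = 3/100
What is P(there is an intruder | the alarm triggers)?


Using Bayes' theorem:
P(A|B) = P(B|A)·P(A) / P(B)

P(the alarm triggers) = 89/100 × 3/50 + 3/100 × 47/50
= 267/5000 + 141/5000 = 51/625

P(there is an intruder|the alarm triggers) = (267/5000) / (51/625) = 89/136

P(there is an intruder|the alarm triggers) = 89/136 ≈ 65.44%


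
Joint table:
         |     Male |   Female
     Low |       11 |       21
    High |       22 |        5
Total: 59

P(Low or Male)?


P(Low∨Male) = P(Low) + P(Male) - P(Low∧Male)
= (32 + 33 - 11)/59 = 54/59

P = 54/59 ≈ 91.53%


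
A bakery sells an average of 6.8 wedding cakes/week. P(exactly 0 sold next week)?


Poisson(λ=6.8): P(X=0) = e^(-λ)×λ^k/k!
= e^(-6.8) × 6.8^0 / 0!
≈ 0.001113775148 × 1 / 1 ≈ 0.001114

P(X=0) ≈ 0.001114 ≈ 0.11%


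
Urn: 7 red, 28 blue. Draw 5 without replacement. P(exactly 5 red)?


Hypergeometric: C(7,5)×C(28,0)/C(35,5)
= 21×1/324632 = 3/46376

P(X=5) = 3/46376 ≈ 0.01%


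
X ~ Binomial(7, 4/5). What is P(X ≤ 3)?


P(X ≤ 3) = Σ P(X=i) for i=0..3
P(X=0) = 1/78125
P(X=1) = 28/78125
P(X=2) = 336/78125
P(X=3) = 448/15625
Sum = 521/15625

P(X ≤ 3) = 521/15625 ≈ 3.33%


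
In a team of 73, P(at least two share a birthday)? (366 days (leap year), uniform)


P(all different) = Π(366-i)/366 for i=0..72
= 0.000449
P(match) = 1 - 0.000449 = 0.999551

P ≈ 0.9996 ≈ 99.96%


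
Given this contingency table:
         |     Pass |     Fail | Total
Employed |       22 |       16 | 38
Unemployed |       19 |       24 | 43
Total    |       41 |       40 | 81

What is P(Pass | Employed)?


P(Pass | Employed) = 22/(22+16) = 22/38 = 11/19

P(Pass|Employed) = 11/19 ≈ 57.89%


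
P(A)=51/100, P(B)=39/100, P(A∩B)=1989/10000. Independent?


P(A)×P(B) = 1989/10000
P(A∩B) = 1989/10000
Equal ✓ → Independent

Yes, independent


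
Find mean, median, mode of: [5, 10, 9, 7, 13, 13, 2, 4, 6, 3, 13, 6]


Sorted: [2, 3, 4, 5, 6, 6, 7, 9, 10, 13, 13, 13]
Mean = 91/12
Median = 13/2
Freq: {5: 1, 10: 1, 9: 1, 7: 1, 13: 3, 2: 1, 4: 1, 6: 2, 3: 1}
Mode: [13]

Mean=91/12, Median=13/2, Mode=13


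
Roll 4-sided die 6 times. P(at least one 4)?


P(no 4)^6 = (3/4)^6 = 729/4096
P(≥1) = 1 - 729/4096 = 3367/4096

P = 3367/4096 ≈ 82.20%


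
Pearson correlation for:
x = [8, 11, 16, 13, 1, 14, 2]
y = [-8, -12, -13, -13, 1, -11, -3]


n=7, Σx=65, Σy=-59, Σxy=-732, Σx²=811, Σy²=677
r = (7×(-732) - 65×(-59))/√((7×811 - 65²)(7×677 - (-59)²))
= -1289/√(1452×1258) = -1289/√1826616 ≈ -1289/1351.5236 ≈ -0.9537

r ≈ -0.9537


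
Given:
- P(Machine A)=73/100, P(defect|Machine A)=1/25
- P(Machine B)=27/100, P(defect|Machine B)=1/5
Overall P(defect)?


P(B) = Σ P(B|Aᵢ)×P(Aᵢ)
  1/25×73/100 = 73/2500
  1/5×27/100 = 27/500
Sum = 52/625

P(defect) = 52/625 ≈ 8.32%


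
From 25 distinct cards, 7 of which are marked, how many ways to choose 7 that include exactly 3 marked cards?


Choose 3 of the 7 marked cards and 4 of the other 18 cards:
C(7,3)×C(18,4) = 35×3060 = 107100

107100


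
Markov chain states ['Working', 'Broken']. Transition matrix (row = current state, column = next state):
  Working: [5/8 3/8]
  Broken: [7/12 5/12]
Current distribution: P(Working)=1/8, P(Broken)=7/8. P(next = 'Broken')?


P(next=Broken) = Σᵢ P(now=i)×P(i→Broken)
= 1/8×3/8 + 7/8×5/12
= 3/64 + 35/96 = 79/192

P = 79/192 ≈ 0.4115


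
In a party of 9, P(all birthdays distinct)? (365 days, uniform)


P(all different) = Π(365-i)/365 for i=0..8
= (365/365)×(364/365)×...×(357/365)
= 0.905376

P ≈ 0.9054 ≈ 90.54%


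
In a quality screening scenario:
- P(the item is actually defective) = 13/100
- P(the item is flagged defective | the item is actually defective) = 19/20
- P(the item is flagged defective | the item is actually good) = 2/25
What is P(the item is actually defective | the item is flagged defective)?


Using Bayes' theorem:
P(A|B) = P(B|A)·P(A) / P(B)

P(the item is flagged defective) = 19/20 × 13/100 + 2/25 × 87/100
= 247/2000 + 87/1250 = 1931/10000

P(the item is actually defective|the item is flagged defective) = (247/2000) / (1931/10000) = 1235/1931

P(the item is actually defective|the item is flagged defective) = 1235/1931 ≈ 63.96%


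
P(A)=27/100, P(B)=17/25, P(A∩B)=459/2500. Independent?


P(A)×P(B) = 459/2500
P(A∩B) = 459/2500
Equal ✓ → Independent

Yes, independent


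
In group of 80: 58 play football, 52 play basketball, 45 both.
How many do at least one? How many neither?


|A∪B| = 58+52-45 = 65
Neither = 80-65 = 15

At least one: 65; Neither: 15


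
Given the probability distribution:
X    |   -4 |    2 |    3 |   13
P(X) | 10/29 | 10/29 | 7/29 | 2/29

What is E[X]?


E[X] = Σ x·P(X=x)
= (-4)×(10/29) + (2)×(10/29) + (3)×(7/29) + (13)×(2/29)
= 27/29

E[X] = 27/29


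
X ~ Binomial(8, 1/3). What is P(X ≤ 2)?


P(X ≤ 2) = Σ P(X=i) for i=0..2
P(X=0) = 256/6561
P(X=1) = 1024/6561
P(X=2) = 1792/6561
Sum = 1024/2187

P(X ≤ 2) = 1024/2187 ≈ 46.82%


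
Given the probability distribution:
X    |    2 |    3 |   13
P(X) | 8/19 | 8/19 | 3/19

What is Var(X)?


E[X] = 79/19
E[X²] = 611/19
Var(X) = E[X²] - (E[X])² = 611/19 - 6241/361 = 5368/361

Var(X) = 5368/361 ≈ 14.8698


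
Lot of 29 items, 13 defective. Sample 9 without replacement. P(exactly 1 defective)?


Hypergeometric: C(13,1)×C(16,8)/C(29,9)
= 13×12870/10015005 = 78/4669

P(X=1) = 78/4669 ≈ 1.67%


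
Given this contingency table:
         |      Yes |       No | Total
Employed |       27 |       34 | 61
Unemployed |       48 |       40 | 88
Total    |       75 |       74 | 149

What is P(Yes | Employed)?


P(Yes | Employed) = 27/(27+34) = 27/61

P(Yes|Employed) = 27/61 ≈ 44.26%


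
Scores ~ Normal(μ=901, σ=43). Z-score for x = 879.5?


z = (x - μ)/σ = (879.5 - 901)/43 = -0.5

z = -0.5


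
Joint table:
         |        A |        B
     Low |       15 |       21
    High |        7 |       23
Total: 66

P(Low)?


P(Low) = (15+21)/66 = 36/66 = 6/11

P(Low) = 6/11 ≈ 54.55%


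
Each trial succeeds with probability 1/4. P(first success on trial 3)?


Geometric: P(X=3) = (1-p)^(k-1)×p = (3/4)^2×1/4 = 9/64

P(X=3) = 9/64 ≈ 14.06%


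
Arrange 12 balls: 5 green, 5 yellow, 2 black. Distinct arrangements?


12!/(5!×5!×2!) = 16632

16632


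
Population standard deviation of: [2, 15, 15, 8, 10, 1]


Mean = 51/6 = 17/2
  (2-17/2)²=169/4
  (15-17/2)²=169/4
  (15-17/2)²=169/4
  (8-17/2)²=1/4
  (10-17/2)²=9/4
  (1-17/2)²=225/4
Σ(x-μ)² = 371/2
σ² = (371/2)/6 = 371/12

σ = √(371/12) ≈ 5.5603


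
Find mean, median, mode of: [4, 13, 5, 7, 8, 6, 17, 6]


Sorted: [4, 5, 6, 6, 7, 8, 13, 17]
Mean = 66/8 = 33/4
Median = 13/2
Freq: {4: 1, 13: 1, 5: 1, 7: 1, 8: 1, 6: 2, 17: 1}
Mode: [6]

Mean=33/4, Median=13/2, Mode=6
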